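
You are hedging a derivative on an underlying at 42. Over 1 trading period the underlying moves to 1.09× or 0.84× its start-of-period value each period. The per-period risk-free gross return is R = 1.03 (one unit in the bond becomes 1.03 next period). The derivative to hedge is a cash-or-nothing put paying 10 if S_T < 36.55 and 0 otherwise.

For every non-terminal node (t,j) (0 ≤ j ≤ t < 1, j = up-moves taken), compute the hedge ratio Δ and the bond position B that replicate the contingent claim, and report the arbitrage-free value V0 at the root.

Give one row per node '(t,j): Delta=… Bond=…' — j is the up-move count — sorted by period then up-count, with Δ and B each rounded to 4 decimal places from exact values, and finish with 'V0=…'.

The replicating-portfolio and risk-neutral prices coincide; use p* = (1.03−0.84)/(1.09−0.84) = 0.7600 for the latter.
Terminal payoffs: V(1,0)=10.0000, V(1,1)=0.0000
Node (0,0) S=42.0000: V=(p*·0.0000+(1−p*)·10.0000)/1.03=2.3301; Δ=(0.0000−10.0000)/(45.7800−35.2800)=-0.9524; B=V−Δ·S=42.3301
Each (Δ,B) replicates both successor values, so the strategy is self-financing and V0 is arbitrage-free.

(0,0): Delta=-0.9524 Bond=42.3301
V0=2.3301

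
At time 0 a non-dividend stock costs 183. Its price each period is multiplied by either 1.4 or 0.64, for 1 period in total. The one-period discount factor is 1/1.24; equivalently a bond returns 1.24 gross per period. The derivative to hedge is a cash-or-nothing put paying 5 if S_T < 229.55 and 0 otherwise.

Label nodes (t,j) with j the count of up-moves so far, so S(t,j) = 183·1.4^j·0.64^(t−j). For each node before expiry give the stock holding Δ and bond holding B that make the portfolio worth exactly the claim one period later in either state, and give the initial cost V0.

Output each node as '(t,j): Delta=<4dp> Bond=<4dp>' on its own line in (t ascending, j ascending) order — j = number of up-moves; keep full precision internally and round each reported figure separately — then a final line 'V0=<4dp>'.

No-arbitrage ⇒ martingale measure with p* = (R−d)/(u−d) = 0.7895.
Payoff layer (t=1): V(1,0)=5.0000, V(1,1)=0.0000
Node (0,0) S=183.0000: V=(p*·0.0000+(1−p*)·5.0000)/1.24=0.8489; Δ=(0.0000−5.0000)/(256.2000−117.1200)=-0.0360; B=V−Δ·S=7.4278
Check: Δ(0,0)·S0 + B(0,0) = 0.8489 = V0.

(0,0): Delta=-0.0360 Bond=7.4278
V0=0.8489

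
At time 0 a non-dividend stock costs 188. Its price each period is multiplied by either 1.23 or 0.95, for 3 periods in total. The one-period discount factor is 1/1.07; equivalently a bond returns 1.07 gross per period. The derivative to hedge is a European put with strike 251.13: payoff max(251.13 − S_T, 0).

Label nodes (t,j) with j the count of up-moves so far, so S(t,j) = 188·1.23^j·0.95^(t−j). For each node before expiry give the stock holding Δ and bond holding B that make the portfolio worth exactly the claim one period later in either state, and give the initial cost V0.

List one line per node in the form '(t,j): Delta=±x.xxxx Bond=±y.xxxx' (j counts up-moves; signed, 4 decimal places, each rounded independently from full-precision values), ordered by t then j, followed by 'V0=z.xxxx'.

Under the risk-neutral measure, an up-move has probability p* = (R−d)/(u−d) = 0.4286 and values discount at R = 1.07.
Terminal payoffs: V(3,0)=89.9435, V(3,1)=42.4359, V(3,2)=0.0000, V(3,3)=0.0000
Node (2,0) S=169.6700: V=(p*·42.4359+(1−p*)·89.9435)/1.07=65.0309; Δ=(42.4359−89.9435)/(208.6941−161.1865)=-1.0000; B=V−Δ·S=234.7009
Node (2,1) S=219.6780: V=(p*·0.0000+(1−p*)·42.4359)/1.07=22.6627; Δ=(0.0000−42.4359)/(270.2039−208.6941)=-0.6899; B=V−Δ·S=174.2195
Node (2,2) S=284.4252: V=(p*·0.0000+(1−p*)·0.0000)/1.07=0.0000; Δ=(0.0000−0.0000)/(349.8430−270.2039)=0.0000; B=V−Δ·S=0.0000
Node (1,0) S=178.6000: V=(p*·22.6627+(1−p*)·65.0309)/1.07=43.8067; Δ=(22.6627−65.0309)/(219.6780−169.6700)=-0.8472; B=V−Δ·S=195.1218
Node (1,1) S=231.2400: V=(p*·0.0000+(1−p*)·22.6627)/1.07=12.1029; Δ=(0.0000−22.6627)/(284.4252−219.6780)=-0.3500; B=V−Δ·S=93.0411
Node (0,0) S=188.0000: V=(p*·12.1029+(1−p*)·43.8067)/1.07=28.2424; Δ=(12.1029−43.8067)/(231.2400−178.6000)=-0.6023; B=V−Δ·S=141.4700
Root portfolio cost Δ·188+B reproduces V0=28.2424.

(0,0): Delta=-0.6023 Bond=141.4700
(1,0): Delta=-0.8472 Bond=195.1218
(1,1): Delta=-0.3500 Bond=93.0411
(2,0): Delta=-1.0000 Bond=234.7009
(2,1): Delta=-0.6899 Bond=174.2195
(2,2): Delta=0.0000 Bond=0.0000
V0=28.2424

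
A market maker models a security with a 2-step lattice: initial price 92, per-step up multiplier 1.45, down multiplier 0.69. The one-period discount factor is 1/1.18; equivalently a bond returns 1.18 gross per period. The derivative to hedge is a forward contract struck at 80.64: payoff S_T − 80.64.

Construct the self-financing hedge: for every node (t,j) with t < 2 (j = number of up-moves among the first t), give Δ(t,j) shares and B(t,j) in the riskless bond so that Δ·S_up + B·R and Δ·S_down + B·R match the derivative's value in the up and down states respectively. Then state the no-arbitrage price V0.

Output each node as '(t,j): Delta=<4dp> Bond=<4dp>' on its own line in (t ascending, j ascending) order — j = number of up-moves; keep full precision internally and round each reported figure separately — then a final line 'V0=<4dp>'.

(0,0): Delta=1.0000 Bond=-57.9144
(1,0): Delta=1.0000 Bond=-68.3390
(1,1): Delta=1.0000 Bond=-68.3390
V0=34.0856

Risk-neutral probability p* = (R−d)/(u−d) = (1.18−0.69)/(1.45−0.69) = 0.6447.
Payoff layer (t=2): V(2,0)=-36.8388, V(2,1)=11.4060, V(2,2)=112.7900
  t=1,j=0: stock 63.4800 → up 92.0460 (V=11.4060), down 43.8012 (V=-36.8388). Price -4.8590; hedge Δ=1.0000, bond B=-68.3390.
  t=1,j=1: stock 133.4000 → up 193.4300 (V=112.7900), down 92.0460 (V=11.4060). Price 65.0610; hedge Δ=1.0000, bond B=-68.3390.
  t=0,j=0: stock 92.0000 → up 133.4000 (V=65.0610), down 63.4800 (V=-4.8590). Price 34.0856; hedge Δ=1.0000, bond B=-57.9144.
The time-0 hedge costs 34.0856, which is the no-arbitrage price.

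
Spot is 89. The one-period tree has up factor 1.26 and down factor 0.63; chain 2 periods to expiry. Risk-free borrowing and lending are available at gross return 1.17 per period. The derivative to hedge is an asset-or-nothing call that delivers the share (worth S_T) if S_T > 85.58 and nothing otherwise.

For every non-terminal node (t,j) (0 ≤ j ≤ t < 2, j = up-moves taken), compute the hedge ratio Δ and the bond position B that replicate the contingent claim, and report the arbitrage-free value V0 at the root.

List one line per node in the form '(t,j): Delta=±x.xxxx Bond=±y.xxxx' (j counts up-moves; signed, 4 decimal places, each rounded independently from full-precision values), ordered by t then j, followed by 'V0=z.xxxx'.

Risk-neutral probability p* = (R−d)/(u−d) = (1.17−0.63)/(1.26−0.63) = 0.8571.
Payoff layer (t=2): V(2,0)=0.0000, V(2,1)=0.0000, V(2,2)=141.2964
(1,0): S=56.0700. Δ = (V_up−V_dn)/(S_up−S_dn) = (0.0000−0.0000)/(70.6482−35.3241) = 0.0000. V = [p*·0.0000 + (1−p*)·0.0000]/1.17 = 0.0000. B = V − Δ·S = 0.0000.
(1,1): S=112.1400. Δ = (V_up−V_dn)/(S_up−S_dn) = (141.2964−0.0000)/(141.2964−70.6482) = 2.0000. V = [p*·141.2964 + (1−p*)·0.0000]/1.17 = 103.5138. B = V − Δ·S = -120.7662.
(0,0): S=89.0000. Δ = (V_up−V_dn)/(S_up−S_dn) = (103.5138−0.0000)/(112.1400−56.0700) = 1.8462. V = [p*·103.5138 + (1−p*)·0.0000]/1.17 = 75.8343. B = V − Δ·S = -88.4734.
Check: Δ(0,0)·S0 + B(0,0) = 75.8343 = V0.

(0,0): Delta=1.8462 Bond=-88.4734
(1,0): Delta=0.0000 Bond=0.0000
(1,1): Delta=2.0000 Bond=-120.7662
V0=75.8343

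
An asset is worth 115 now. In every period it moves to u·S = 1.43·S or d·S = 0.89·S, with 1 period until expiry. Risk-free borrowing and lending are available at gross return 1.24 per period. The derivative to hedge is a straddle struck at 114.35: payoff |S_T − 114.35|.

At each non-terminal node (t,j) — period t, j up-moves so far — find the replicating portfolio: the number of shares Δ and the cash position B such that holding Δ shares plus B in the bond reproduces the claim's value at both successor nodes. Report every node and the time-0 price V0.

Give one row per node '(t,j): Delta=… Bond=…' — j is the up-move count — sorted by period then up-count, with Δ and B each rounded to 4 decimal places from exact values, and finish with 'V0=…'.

(0,0): Delta=0.6135 Bond=-40.9633
V0=29.5923

Risk-neutral probability p* = (R−d)/(u−d) = (1.24−0.89)/(1.43−0.89) = 0.6481.
At expiry t=1: V(1,0)=12.0000, V(1,1)=50.1000
  t=0,j=0: stock 115.0000 → up 164.4500 (V=50.1000), down 102.3500 (V=12.0000). Price 29.5923; hedge Δ=0.6135, bond B=-40.9633.
The time-0 hedge costs 29.5923, which is the no-arbitrage price.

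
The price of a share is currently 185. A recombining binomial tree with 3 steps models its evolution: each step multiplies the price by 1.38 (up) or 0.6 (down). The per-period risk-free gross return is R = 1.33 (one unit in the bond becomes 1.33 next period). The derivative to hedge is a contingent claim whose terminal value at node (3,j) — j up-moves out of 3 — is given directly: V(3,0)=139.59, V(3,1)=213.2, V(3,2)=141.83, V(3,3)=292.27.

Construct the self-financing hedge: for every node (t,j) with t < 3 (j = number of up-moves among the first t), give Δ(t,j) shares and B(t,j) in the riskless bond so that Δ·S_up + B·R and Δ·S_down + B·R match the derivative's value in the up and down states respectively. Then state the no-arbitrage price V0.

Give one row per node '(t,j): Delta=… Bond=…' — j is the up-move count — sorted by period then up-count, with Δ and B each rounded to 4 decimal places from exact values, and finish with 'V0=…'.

(0,0): Delta=0.4839 Bond=23.5381
(1,0): Delta=-0.5391 Bond=144.8541
(1,1): Delta=0.5143 Bond=23.5284
(2,0): Delta=1.4170 Bond=62.3811
(2,1): Delta=-0.5973 Bond=201.5789
(2,2): Delta=0.5474 Bond=19.6293
V0=113.0548

Under the risk-neutral measure, an up-move has probability p* = (R−d)/(u−d) = 0.9359 and values discount at R = 1.33.
Payoff layer (t=3): V(3,0)=139.5900, V(3,1)=213.2000, V(3,2)=141.8300, V(3,3)=292.2700
Node (2,0) S=66.6000: V=(p*·213.2000+(1−p*)·139.5900)/1.33=156.7529; Δ=(213.2000−139.5900)/(91.9080−39.9600)=1.4170; B=V−Δ·S=62.3811
Node (2,1) S=153.1800: V=(p*·141.8300+(1−p*)·213.2000)/1.33=110.0789; Δ=(141.8300−213.2000)/(211.3884−91.9080)=-0.5973; B=V−Δ·S=201.5789
Node (2,2) S=352.3140: V=(p*·292.2700+(1−p*)·141.8300)/1.33=212.5011; Δ=(292.2700−141.8300)/(486.1933−211.3884)=0.5474; B=V−Δ·S=19.6293
Node (1,0) S=111.0000: V=(p*·110.0789+(1−p*)·156.7529)/1.33=85.0157; Δ=(110.0789−156.7529)/(153.1800−66.6000)=-0.5391; B=V−Δ·S=144.8541
Node (1,1) S=255.3000: V=(p*·212.5011+(1−p*)·110.0789)/1.33=154.8388; Δ=(212.5011−110.0789)/(352.3140−153.1800)=0.5143; B=V−Δ·S=23.5284
Node (0,0) S=185.0000: V=(p*·154.8388+(1−p*)·85.0157)/1.33=113.0548; Δ=(154.8388−85.0157)/(255.3000−111.0000)=0.4839; B=V−Δ·S=23.5381
The time-0 hedge costs 113.0548, which is the no-arbitrage price.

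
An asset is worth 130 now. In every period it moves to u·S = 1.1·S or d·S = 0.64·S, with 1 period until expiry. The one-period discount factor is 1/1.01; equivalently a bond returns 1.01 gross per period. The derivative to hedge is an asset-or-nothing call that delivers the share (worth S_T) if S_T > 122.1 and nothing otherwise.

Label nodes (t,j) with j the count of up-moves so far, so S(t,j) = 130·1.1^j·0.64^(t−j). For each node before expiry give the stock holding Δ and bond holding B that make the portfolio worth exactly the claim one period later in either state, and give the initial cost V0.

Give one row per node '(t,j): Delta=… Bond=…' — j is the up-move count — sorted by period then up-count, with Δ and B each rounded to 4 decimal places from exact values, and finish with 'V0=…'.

No-arbitrage ⇒ martingale measure with p* = (R−d)/(u−d) = 0.8043.
Terminal payoffs: V(1,0)=0.0000, V(1,1)=143.0000
Node (0,0) S=130.0000: V=(p*·143.0000+(1−p*)·0.0000)/1.01=113.8829; Δ=(143.0000−0.0000)/(143.0000−83.2000)=2.3913; B=V−Δ·S=-196.9867
Each (Δ,B) replicates both successor values, so the strategy is self-financing and V0 is arbitrage-free.

(0,0): Delta=2.3913 Bond=-196.9867
V0=113.8829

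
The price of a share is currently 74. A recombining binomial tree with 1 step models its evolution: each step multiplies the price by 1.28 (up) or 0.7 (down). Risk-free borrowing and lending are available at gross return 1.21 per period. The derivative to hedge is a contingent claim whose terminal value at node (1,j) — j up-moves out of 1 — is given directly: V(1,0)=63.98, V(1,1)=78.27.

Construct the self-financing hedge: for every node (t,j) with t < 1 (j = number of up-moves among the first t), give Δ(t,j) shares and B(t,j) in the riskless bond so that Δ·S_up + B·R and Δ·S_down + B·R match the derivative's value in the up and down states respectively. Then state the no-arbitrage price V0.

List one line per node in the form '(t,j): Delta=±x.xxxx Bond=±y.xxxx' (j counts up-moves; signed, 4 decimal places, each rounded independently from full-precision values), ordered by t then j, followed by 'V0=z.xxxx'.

Since d<R<u, set p* = (R−d)/(u−d) = 0.8793; price each node as the discounted p*-expectation of its children.
Terminal payoffs: V(1,0)=63.9800, V(1,1)=78.2700
Node (0,0) S=74.0000: V=(p*·78.2700+(1−p*)·63.9800)/1.21=63.2606; Δ=(78.2700−63.9800)/(94.7200−51.8000)=0.3329; B=V−Δ·S=38.6227
Root portfolio cost Δ·74+B reproduces V0=63.2606.

(0,0): Delta=0.3329 Bond=38.6227
V0=63.2606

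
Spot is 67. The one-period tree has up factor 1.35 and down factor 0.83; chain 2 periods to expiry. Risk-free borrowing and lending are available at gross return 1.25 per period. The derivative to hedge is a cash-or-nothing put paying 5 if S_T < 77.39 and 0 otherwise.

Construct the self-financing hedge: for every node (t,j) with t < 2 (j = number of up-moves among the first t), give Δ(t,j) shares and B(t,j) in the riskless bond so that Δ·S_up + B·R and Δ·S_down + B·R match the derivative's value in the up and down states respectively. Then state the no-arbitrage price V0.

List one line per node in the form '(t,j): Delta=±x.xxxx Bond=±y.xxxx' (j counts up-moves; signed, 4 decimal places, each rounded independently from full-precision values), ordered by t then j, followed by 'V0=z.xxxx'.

Since d<R<u, set p* = (R−d)/(u−d) = 0.8077; price each node as the discounted p*-expectation of its children.
Terminal values V(2,·): V(2,0)=5.0000, V(2,1)=5.0000, V(2,2)=0.0000
Node (1,0) S=55.6100: V=(p*·5.0000+(1−p*)·5.0000)/1.25=4.0000; Δ=(5.0000−5.0000)/(75.0735−46.1563)=0.0000; B=V−Δ·S=4.0000
Node (1,1) S=90.4500: V=(p*·0.0000+(1−p*)·5.0000)/1.25=0.7692; Δ=(0.0000−5.0000)/(122.1075−75.0735)=-0.1063; B=V−Δ·S=10.3846
Node (0,0) S=67.0000: V=(p*·0.7692+(1−p*)·4.0000)/1.25=1.1124; Δ=(0.7692−4.0000)/(90.4500−55.6100)=-0.0927; B=V−Δ·S=7.3254
Root portfolio cost Δ·67+B reproduces V0=1.1124.

(0,0): Delta=-0.0927 Bond=7.3254
(1,0): Delta=0.0000 Bond=4.0000
(1,1): Delta=-0.1063 Bond=10.3846
V0=1.1124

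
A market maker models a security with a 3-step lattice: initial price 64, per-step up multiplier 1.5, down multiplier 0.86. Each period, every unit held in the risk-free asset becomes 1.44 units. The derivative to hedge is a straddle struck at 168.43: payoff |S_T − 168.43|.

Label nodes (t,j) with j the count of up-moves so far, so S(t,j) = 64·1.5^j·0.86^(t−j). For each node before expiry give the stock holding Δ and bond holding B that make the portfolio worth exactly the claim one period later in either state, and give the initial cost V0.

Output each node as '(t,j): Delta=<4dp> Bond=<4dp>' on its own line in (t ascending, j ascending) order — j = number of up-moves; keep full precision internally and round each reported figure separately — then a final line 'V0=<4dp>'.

(0,0): Delta=-0.0800 Bond=21.2435
(1,0): Delta=-1.0000 Bond=81.2259
(1,1): Delta=-0.0255 Bond=25.3525
(2,0): Delta=-1.0000 Bond=116.9653
(2,1): Delta=-1.0000 Bond=116.9653
(2,2): Delta=0.0323 Bond=28.1845
V0=16.1217

Since d<R<u, set p* = (R−d)/(u−d) = 0.9062; price each node as the discounted p*-expectation of its children.
Terminal values V(3,·): V(3,0)=127.7224, V(3,1)=97.4284, V(3,2)=44.5900, V(3,3)=47.5700
  t=2,j=0: stock 47.3344 → up 71.0016 (V=97.4284), down 40.7076 (V=127.7224). Price 69.6309; hedge Δ=-1.0000, bond B=116.9653.
  t=2,j=1: stock 82.5600 → up 123.8400 (V=44.5900), down 71.0016 (V=97.4284). Price 34.4053; hedge Δ=-1.0000, bond B=116.9653.
  t=2,j=2: stock 144.0000 → up 216.0000 (V=47.5700), down 123.8400 (V=44.5900). Price 32.8407; hedge Δ=0.0323, bond B=28.1845.
  t=1,j=0: stock 55.0400 → up 82.5600 (V=34.4053), down 47.3344 (V=69.6309). Price 26.1859; hedge Δ=-1.0000, bond B=81.2259.
  t=1,j=1: stock 96.0000 → up 144.0000 (V=32.8407), down 82.5600 (V=34.4053). Price 22.9079; hedge Δ=-0.0255, bond B=25.3525.
  t=0,j=0: stock 64.0000 → up 96.0000 (V=22.9079), down 55.0400 (V=26.1859). Price 16.1217; hedge Δ=-0.0800, bond B=21.2435.
Check: Δ(0,0)·S0 + B(0,0) = 16.1217 = V0.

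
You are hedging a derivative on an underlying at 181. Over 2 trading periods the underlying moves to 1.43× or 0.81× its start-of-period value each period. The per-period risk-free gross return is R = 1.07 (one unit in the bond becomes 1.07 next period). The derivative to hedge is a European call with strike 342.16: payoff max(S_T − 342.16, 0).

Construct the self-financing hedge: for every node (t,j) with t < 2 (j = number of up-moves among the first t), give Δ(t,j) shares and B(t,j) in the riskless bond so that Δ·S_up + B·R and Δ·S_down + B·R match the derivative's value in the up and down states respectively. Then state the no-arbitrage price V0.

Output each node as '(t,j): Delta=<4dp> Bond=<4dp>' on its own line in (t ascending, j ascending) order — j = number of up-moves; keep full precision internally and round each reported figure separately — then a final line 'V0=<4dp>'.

Under the risk-neutral measure, an up-move has probability p* = (R−d)/(u−d) = 0.4194 and values discount at R = 1.07.
At expiry t=2: V(2,0)=0.0000, V(2,1)=0.0000, V(2,2)=27.9669
  t=1,j=0: stock 146.6100 → up 209.6523 (V=0.0000), down 118.7541 (V=0.0000). Price 0.0000; hedge Δ=0.0000, bond B=0.0000.
  t=1,j=1: stock 258.8300 → up 370.1269 (V=27.9669), down 209.6523 (V=0.0000). Price 10.9608; hedge Δ=0.1743, bond B=-34.1471.
  t=0,j=0: stock 181.0000 → up 258.8300 (V=10.9608), down 146.6100 (V=0.0000). Price 4.2958; hedge Δ=0.0977, bond B=-13.3829.
Self-financing check: at every node Δ·S+B equals the discounted successor values.

(0,0): Delta=0.0977 Bond=-13.3829
(1,0): Delta=0.0000 Bond=0.0000
(1,1): Delta=0.1743 Bond=-34.1471
V0=4.2958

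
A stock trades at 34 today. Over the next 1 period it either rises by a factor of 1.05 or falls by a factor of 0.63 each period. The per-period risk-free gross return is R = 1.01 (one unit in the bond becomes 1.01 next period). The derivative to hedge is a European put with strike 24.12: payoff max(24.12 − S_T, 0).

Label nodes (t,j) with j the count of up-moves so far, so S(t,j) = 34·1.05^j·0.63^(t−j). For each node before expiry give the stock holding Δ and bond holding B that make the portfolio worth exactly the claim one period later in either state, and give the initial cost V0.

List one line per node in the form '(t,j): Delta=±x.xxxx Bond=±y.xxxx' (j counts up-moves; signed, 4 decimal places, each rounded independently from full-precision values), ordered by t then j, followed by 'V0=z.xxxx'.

(0,0): Delta=-0.1891 Bond=6.6832
V0=0.2546

Risk-neutral probability p* = (R−d)/(u−d) = (1.01−0.63)/(1.05−0.63) = 0.9048.
Payoff layer (t=1): V(1,0)=2.7000, V(1,1)=0.0000
(0,0): S=34.0000. Δ = (V_up−V_dn)/(S_up−S_dn) = (0.0000−2.7000)/(35.7000−21.4200) = -0.1891. V = [p*·0.0000 + (1−p*)·2.7000]/1.01 = 0.2546. B = V − Δ·S = 6.6832.
Check: Δ(0,0)·S0 + B(0,0) = 0.2546 = V0.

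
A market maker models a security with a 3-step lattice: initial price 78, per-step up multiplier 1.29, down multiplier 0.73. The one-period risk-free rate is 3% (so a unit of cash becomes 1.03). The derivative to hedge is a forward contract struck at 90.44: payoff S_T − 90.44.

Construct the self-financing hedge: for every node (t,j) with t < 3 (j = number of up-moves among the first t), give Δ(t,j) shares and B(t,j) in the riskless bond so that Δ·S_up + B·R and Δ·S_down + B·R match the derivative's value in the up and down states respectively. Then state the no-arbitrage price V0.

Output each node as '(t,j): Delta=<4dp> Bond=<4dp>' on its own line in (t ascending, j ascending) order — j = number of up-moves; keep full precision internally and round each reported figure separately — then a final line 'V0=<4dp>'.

(0,0): Delta=1.0000 Bond=-82.7654
(1,0): Delta=1.0000 Bond=-85.2484
(1,1): Delta=1.0000 Bond=-85.2484
(2,0): Delta=1.0000 Bond=-87.8058
(2,1): Delta=1.0000 Bond=-87.8058
(2,2): Delta=1.0000 Bond=-87.8058
V0=-4.7654

Risk-neutral probability p* = (R−d)/(u−d) = (1.03−0.73)/(1.29−0.73) = 0.5357.
Terminal values V(3,·): V(3,0)=-60.0967, V(3,1)=-36.8196, V(3,2)=4.3139, V(3,3)=77.0017
Node (2,0) S=41.5662: V=(p*·-36.8196+(1−p*)·-60.0967)/1.03=-46.2396; Δ=(-36.8196−-60.0967)/(53.6204−30.3433)=1.0000; B=V−Δ·S=-87.8058
Node (2,1) S=73.4526: V=(p*·4.3139+(1−p*)·-36.8196)/1.03=-14.3532; Δ=(4.3139−-36.8196)/(94.7539−53.6204)=1.0000; B=V−Δ·S=-87.8058
Node (2,2) S=129.7998: V=(p*·77.0017+(1−p*)·4.3139)/1.03=41.9940; Δ=(77.0017−4.3139)/(167.4417−94.7539)=1.0000; B=V−Δ·S=-87.8058
Node (1,0) S=56.9400: V=(p*·-14.3532+(1−p*)·-46.2396)/1.03=-28.3084; Δ=(-14.3532−-46.2396)/(73.4526−41.5662)=1.0000; B=V−Δ·S=-85.2484
Node (1,1) S=100.6200: V=(p*·41.9940+(1−p*)·-14.3532)/1.03=15.3716; Δ=(41.9940−-14.3532)/(129.7998−73.4526)=1.0000; B=V−Δ·S=-85.2484
Node (0,0) S=78.0000: V=(p*·15.3716+(1−p*)·-28.3084)/1.03=-4.7654; Δ=(15.3716−-28.3084)/(100.6200−56.9400)=1.0000; B=V−Δ·S=-82.7654
The time-0 hedge costs -4.7654, which is the no-arbitrage price.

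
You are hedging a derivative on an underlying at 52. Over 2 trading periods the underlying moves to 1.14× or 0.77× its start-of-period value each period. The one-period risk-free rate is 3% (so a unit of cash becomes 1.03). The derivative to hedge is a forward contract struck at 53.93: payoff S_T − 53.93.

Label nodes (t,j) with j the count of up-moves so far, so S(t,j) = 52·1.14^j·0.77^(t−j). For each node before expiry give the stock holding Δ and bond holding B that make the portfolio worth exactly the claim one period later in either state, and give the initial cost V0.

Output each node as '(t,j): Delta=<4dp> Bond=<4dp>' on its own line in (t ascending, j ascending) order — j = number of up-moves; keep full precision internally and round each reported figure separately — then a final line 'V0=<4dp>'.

(0,0): Delta=1.0000 Bond=-50.8342
(1,0): Delta=1.0000 Bond=-52.3592
(1,1): Delta=1.0000 Bond=-52.3592
V0=1.1658

Risk-neutral probability p* = (R−d)/(u−d) = (1.03−0.77)/(1.14−0.77) = 0.7027.
Terminal payoffs: V(2,0)=-23.0992, V(2,1)=-8.2844, V(2,2)=13.6492
(1,0): S=40.0400. Δ = (V_up−V_dn)/(S_up−S_dn) = (-8.2844−-23.0992)/(45.6456−30.8308) = 1.0000. V = [p*·-8.2844 + (1−p*)·-23.0992]/1.03 = -12.3192. B = V − Δ·S = -52.3592.
(1,1): S=59.2800. Δ = (V_up−V_dn)/(S_up−S_dn) = (13.6492−-8.2844)/(67.5792−45.6456) = 1.0000. V = [p*·13.6492 + (1−p*)·-8.2844]/1.03 = 6.9208. B = V − Δ·S = -52.3592.
(0,0): S=52.0000. Δ = (V_up−V_dn)/(S_up−S_dn) = (6.9208−-12.3192)/(59.2800−40.0400) = 1.0000. V = [p*·6.9208 + (1−p*)·-12.3192]/1.03 = 1.1658. B = V − Δ·S = -50.8342.
Root portfolio cost Δ·52+B reproduces V0=1.1658.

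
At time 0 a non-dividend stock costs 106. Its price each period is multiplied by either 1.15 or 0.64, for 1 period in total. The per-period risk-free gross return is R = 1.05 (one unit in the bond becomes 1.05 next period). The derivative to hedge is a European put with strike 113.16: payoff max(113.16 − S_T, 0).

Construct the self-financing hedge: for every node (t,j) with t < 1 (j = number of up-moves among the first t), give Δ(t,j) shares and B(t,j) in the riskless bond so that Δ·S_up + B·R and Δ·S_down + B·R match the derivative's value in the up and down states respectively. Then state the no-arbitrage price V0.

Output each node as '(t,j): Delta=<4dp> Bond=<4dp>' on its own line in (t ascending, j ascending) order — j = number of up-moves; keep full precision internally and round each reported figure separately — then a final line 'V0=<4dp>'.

(0,0): Delta=-0.8383 Bond=97.3259
V0=8.4631

The replicating-portfolio and risk-neutral prices coincide; use p* = (1.05−0.64)/(1.15−0.64) = 0.8039 for the latter.
Terminal values V(1,·): V(1,0)=45.3200, V(1,1)=0.0000
(0,0): S=106.0000. Δ = (V_up−V_dn)/(S_up−S_dn) = (0.0000−45.3200)/(121.9000−67.8400) = -0.8383. V = [p*·0.0000 + (1−p*)·45.3200]/1.05 = 8.4631. B = V − Δ·S = 97.3259.
Root portfolio cost Δ·106+B reproduces V0=8.4631.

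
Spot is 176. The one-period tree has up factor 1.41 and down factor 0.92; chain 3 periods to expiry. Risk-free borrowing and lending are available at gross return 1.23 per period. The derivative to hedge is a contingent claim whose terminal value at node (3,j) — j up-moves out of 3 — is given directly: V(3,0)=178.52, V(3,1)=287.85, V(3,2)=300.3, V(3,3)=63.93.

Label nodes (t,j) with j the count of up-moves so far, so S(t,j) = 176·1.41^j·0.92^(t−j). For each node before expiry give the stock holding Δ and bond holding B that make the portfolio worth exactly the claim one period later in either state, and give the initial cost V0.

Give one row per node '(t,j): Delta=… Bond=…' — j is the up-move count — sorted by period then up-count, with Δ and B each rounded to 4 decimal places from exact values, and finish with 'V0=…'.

(0,0): Delta=-0.5677 Bond=224.1665
(1,0): Delta=0.4923 Bond=104.1001
(1,1): Delta=-0.9692 Bond=375.3777
(2,0): Delta=1.4978 Bond=-21.7501
(2,1): Delta=0.1113 Bond=215.0199
(2,2): Delta=-1.3786 Bond=604.9567
V0=124.2545

Since d<R<u, set p* = (R−d)/(u−d) = 0.6327; price each node as the discounted p*-expectation of its children.
Payoff layer (t=3): V(3,0)=178.5200, V(3,1)=287.8500, V(3,2)=300.3000, V(3,3)=63.9300
Node (2,0) S=148.9664: V=(p*·287.8500+(1−p*)·178.5200)/1.23=201.3723; Δ=(287.8500−178.5200)/(210.0426−137.0491)=1.4978; B=V−Δ·S=-21.7501
Node (2,1) S=228.3072: V=(p*·300.3000+(1−p*)·287.8500)/1.23=240.4281; Δ=(300.3000−287.8500)/(321.9132−210.0426)=0.1113; B=V−Δ·S=215.0199
Node (2,2) S=349.9056: V=(p*·63.9300+(1−p*)·300.3000)/1.23=122.5689; Δ=(63.9300−300.3000)/(493.3669−321.9132)=-1.3786; B=V−Δ·S=604.9567
Node (1,0) S=161.9200: V=(p*·240.4281+(1−p*)·201.3723)/1.23=183.8057; Δ=(240.4281−201.3723)/(228.3072−148.9664)=0.4923; B=V−Δ·S=104.1001
Node (1,1) S=248.1600: V=(p*·122.5689+(1−p*)·240.4281)/1.23=134.8489; Δ=(122.5689−240.4281)/(349.9056−228.3072)=-0.9692; B=V−Δ·S=375.3777
Node (0,0) S=176.0000: V=(p*·134.8489+(1−p*)·183.8057)/1.23=124.2545; Δ=(134.8489−183.8057)/(248.1600−161.9200)=-0.5677; B=V−Δ·S=224.1665
The time-0 hedge costs 124.2545, which is the no-arbitrage price.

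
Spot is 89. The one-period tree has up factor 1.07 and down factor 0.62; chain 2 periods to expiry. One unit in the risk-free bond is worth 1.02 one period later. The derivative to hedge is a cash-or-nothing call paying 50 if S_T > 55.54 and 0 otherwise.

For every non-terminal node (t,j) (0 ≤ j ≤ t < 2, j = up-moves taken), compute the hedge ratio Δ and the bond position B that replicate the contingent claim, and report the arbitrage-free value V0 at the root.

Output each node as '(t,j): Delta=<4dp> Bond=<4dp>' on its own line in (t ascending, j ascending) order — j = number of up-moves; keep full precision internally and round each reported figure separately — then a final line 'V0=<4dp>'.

No-arbitrage ⇒ martingale measure with p* = (R−d)/(u−d) = 0.8889.
Terminal payoffs: V(2,0)=0.0000, V(2,1)=50.0000, V(2,2)=50.0000
  t=1,j=0: stock 55.1800 → up 59.0426 (V=50.0000), down 34.2116 (V=0.0000). Price 43.5730; hedge Δ=2.0136, bond B=-67.5381.
  t=1,j=1: stock 95.2300 → up 101.8961 (V=50.0000), down 59.0426 (V=50.0000). Price 49.0196; hedge Δ=0.0000, bond B=49.0196.
  t=0,j=0: stock 89.0000 → up 95.2300 (V=49.0196), down 55.1800 (V=43.5730). Price 47.4651; hedge Δ=0.1360, bond B=35.3615.
Root portfolio cost Δ·89+B reproduces V0=47.4651.

(0,0): Delta=0.1360 Bond=35.3615
(1,0): Delta=2.0136 Bond=-67.5381
(1,1): Delta=0.0000 Bond=49.0196
V0=47.4651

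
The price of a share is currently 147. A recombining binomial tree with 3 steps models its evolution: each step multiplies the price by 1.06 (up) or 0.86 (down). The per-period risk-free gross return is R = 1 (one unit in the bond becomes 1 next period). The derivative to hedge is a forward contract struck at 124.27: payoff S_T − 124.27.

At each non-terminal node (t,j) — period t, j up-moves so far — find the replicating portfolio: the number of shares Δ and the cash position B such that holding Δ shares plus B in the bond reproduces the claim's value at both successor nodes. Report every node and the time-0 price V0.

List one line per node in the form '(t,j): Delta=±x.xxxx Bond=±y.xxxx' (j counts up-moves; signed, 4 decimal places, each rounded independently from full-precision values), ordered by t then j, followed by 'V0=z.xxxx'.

Under the risk-neutral measure, an up-move has probability p* = (R−d)/(u−d) = 0.7000 and values discount at R = 1.
At expiry t=3: V(3,0)=-30.7698, V(3,1)=-9.0255, V(3,2)=17.7755, V(3,3)=50.8094
(2,0): S=108.7212. Δ = (V_up−V_dn)/(S_up−S_dn) = (-9.0255−-30.7698)/(115.2445−93.5002) = 1.0000. V = [p*·-9.0255 + (1−p*)·-30.7698]/1 = -15.5488. B = V − Δ·S = -124.2700.
(2,1): S=134.0052. Δ = (V_up−V_dn)/(S_up−S_dn) = (17.7755−-9.0255)/(142.0455−115.2445) = 1.0000. V = [p*·17.7755 + (1−p*)·-9.0255]/1 = 9.7352. B = V − Δ·S = -124.2700.
(2,2): S=165.1692. Δ = (V_up−V_dn)/(S_up−S_dn) = (50.8094−17.7755)/(175.0794−142.0455) = 1.0000. V = [p*·50.8094 + (1−p*)·17.7755]/1 = 40.8992. B = V − Δ·S = -124.2700.
(1,0): S=126.4200. Δ = (V_up−V_dn)/(S_up−S_dn) = (9.7352−-15.5488)/(134.0052−108.7212) = 1.0000. V = [p*·9.7352 + (1−p*)·-15.5488]/1 = 2.1500. B = V − Δ·S = -124.2700.
(1,1): S=155.8200. Δ = (V_up−V_dn)/(S_up−S_dn) = (40.8992−9.7352)/(165.1692−134.0052) = 1.0000. V = [p*·40.8992 + (1−p*)·9.7352]/1 = 31.5500. B = V − Δ·S = -124.2700.
(0,0): S=147.0000. Δ = (V_up−V_dn)/(S_up−S_dn) = (31.5500−2.1500)/(155.8200−126.4200) = 1.0000. V = [p*·31.5500 + (1−p*)·2.1500]/1 = 22.7300. B = V − Δ·S = -124.2700.
Self-financing check: at every node Δ·S+B equals the discounted successor values.

(0,0): Delta=1.0000 Bond=-124.2700
(1,0): Delta=1.0000 Bond=-124.2700
(1,1): Delta=1.0000 Bond=-124.2700
(2,0): Delta=1.0000 Bond=-124.2700
(2,1): Delta=1.0000 Bond=-124.2700
(2,2): Delta=1.0000 Bond=-124.2700
V0=22.7300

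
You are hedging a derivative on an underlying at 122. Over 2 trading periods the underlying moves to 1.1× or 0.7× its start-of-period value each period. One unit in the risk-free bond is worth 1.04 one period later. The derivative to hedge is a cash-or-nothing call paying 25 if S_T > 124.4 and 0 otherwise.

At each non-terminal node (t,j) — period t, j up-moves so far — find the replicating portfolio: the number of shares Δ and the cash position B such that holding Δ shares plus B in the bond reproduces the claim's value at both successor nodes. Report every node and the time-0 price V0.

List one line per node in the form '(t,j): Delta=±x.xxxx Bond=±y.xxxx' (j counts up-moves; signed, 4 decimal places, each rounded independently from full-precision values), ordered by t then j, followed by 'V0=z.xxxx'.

(0,0): Delta=0.4187 Bond=-34.3819
(1,0): Delta=0.0000 Bond=0.0000
(1,1): Delta=0.4657 Bond=-42.0673
V0=16.6998

No-arbitrage ⇒ martingale measure with p* = (R−d)/(u−d) = 0.8500.
Payoff layer (t=2): V(2,0)=0.0000, V(2,1)=0.0000, V(2,2)=25.0000
  t=1,j=0: stock 85.4000 → up 93.9400 (V=0.0000), down 59.7800 (V=0.0000). Price 0.0000; hedge Δ=0.0000, bond B=0.0000.
  t=1,j=1: stock 134.2000 → up 147.6200 (V=25.0000), down 93.9400 (V=0.0000). Price 20.4327; hedge Δ=0.4657, bond B=-42.0673.
  t=0,j=0: stock 122.0000 → up 134.2000 (V=20.4327), down 85.4000 (V=0.0000). Price 16.6998; hedge Δ=0.4187, bond B=-34.3819.
Root portfolio cost Δ·122+B reproduces V0=16.6998.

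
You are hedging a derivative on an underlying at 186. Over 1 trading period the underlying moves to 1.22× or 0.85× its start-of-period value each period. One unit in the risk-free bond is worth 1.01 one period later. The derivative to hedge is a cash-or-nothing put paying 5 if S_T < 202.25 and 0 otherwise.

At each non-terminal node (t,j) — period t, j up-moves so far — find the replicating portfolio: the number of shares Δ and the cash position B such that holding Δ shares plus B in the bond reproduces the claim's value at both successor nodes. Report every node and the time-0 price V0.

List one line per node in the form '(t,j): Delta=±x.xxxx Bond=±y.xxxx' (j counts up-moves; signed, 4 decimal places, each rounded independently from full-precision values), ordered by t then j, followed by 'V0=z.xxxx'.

(0,0): Delta=-0.0727 Bond=16.3233
V0=2.8097

Under the risk-neutral measure, an up-move has probability p* = (R−d)/(u−d) = 0.4324 and values discount at R = 1.01.
Terminal values V(1,·): V(1,0)=5.0000, V(1,1)=0.0000
(0,0): S=186.0000. Δ = (V_up−V_dn)/(S_up−S_dn) = (0.0000−5.0000)/(226.9200−158.1000) = -0.0727. V = [p*·0.0000 + (1−p*)·5.0000]/1.01 = 2.8097. B = V − Δ·S = 16.3233.
Self-financing check: at every node Δ·S+B equals the discounted successor values.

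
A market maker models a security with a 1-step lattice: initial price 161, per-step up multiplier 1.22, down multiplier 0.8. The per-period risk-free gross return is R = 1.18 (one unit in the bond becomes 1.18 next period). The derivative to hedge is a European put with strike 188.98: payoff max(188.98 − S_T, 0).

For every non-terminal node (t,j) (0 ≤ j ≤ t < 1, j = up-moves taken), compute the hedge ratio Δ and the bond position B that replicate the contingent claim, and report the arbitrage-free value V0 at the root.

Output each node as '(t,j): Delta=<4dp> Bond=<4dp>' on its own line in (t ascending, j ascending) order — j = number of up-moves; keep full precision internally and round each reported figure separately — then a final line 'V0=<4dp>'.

Under the risk-neutral measure, an up-move has probability p* = (R−d)/(u−d) = 0.9048 and values discount at R = 1.18.
Terminal payoffs: V(1,0)=60.1800, V(1,1)=0.0000
Node (0,0) S=161.0000: V=(p*·0.0000+(1−p*)·60.1800)/1.18=4.8571; Δ=(0.0000−60.1800)/(196.4200−128.8000)=-0.8900; B=V−Δ·S=148.1429
The time-0 hedge costs 4.8571, which is the no-arbitrage price.

(0,0): Delta=-0.8900 Bond=148.1429
V0=4.8571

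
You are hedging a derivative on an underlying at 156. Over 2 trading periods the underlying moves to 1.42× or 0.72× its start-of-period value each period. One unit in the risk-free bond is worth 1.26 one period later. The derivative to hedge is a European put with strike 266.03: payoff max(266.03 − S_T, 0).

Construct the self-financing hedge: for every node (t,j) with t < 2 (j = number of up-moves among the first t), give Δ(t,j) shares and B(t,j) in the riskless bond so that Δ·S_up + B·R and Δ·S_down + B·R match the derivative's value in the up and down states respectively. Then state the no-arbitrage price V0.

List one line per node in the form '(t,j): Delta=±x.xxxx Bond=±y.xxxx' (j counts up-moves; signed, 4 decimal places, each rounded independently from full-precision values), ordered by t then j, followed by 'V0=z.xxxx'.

No-arbitrage ⇒ martingale measure with p* = (R−d)/(u−d) = 0.7714.
Terminal values V(2,·): V(2,0)=185.1596, V(2,1)=106.5356, V(2,2)=0.0000
(1,0): S=112.3200. Δ = (V_up−V_dn)/(S_up−S_dn) = (106.5356−185.1596)/(159.4944−80.8704) = -1.0000. V = [p*·106.5356 + (1−p*)·185.1596]/1.26 = 98.8149. B = V − Δ·S = 211.1349.
(1,1): S=221.5200. Δ = (V_up−V_dn)/(S_up−S_dn) = (0.0000−106.5356)/(314.5584−159.4944) = -0.6870. V = [p*·0.0000 + (1−p*)·106.5356]/1.26 = 19.3262. B = V − Δ·S = 171.5199.
(0,0): S=156.0000. Δ = (V_up−V_dn)/(S_up−S_dn) = (19.3262−98.8149)/(221.5200−112.3200) = -0.7279. V = [p*·19.3262 + (1−p*)·98.8149]/1.26 = 29.7580. B = V − Δ·S = 143.3133.
Self-financing check: at every node Δ·S+B equals the discounted successor values.

(0,0): Delta=-0.7279 Bond=143.3133
(1,0): Delta=-1.0000 Bond=211.1349
(1,1): Delta=-0.6870 Bond=171.5199
V0=29.7580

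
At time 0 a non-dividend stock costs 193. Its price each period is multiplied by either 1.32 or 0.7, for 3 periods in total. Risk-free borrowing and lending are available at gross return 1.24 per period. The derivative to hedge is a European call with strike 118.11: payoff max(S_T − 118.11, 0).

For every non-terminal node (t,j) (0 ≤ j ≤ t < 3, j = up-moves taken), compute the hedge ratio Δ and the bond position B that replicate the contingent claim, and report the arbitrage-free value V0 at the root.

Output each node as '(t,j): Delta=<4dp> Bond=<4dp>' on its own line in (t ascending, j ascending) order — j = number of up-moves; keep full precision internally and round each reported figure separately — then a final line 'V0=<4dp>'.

(0,0): Delta=0.9953 Bond=-60.9821
(1,0): Delta=0.9355 Bond=-67.5399
(1,1): Delta=1.0000 Bond=-76.8145
(2,0): Delta=0.1147 Bond=-6.1208
(2,1): Delta=1.0000 Bond=-95.2500
(2,2): Delta=1.0000 Bond=-95.2500
V0=131.1113

Risk-neutral probability p* = (R−d)/(u−d) = (1.24−0.7)/(1.32−0.7) = 0.8710.
At expiry t=3: V(3,0)=0.0000, V(3,1)=6.7224, V(3,2)=117.2882, V(3,3)=325.7838
  t=2,j=0: stock 94.5700 → up 124.8324 (V=6.7224), down 66.1990 (V=0.0000). Price 4.7218; hedge Δ=0.1147, bond B=-6.1208.
  t=2,j=1: stock 178.3320 → up 235.3982 (V=117.2882), down 124.8324 (V=6.7224). Price 83.0820; hedge Δ=1.0000, bond B=-95.2500.
  t=2,j=2: stock 336.2832 → up 443.8938 (V=325.7838), down 235.3982 (V=117.2882). Price 241.0332; hedge Δ=1.0000, bond B=-95.2500.
  t=1,j=0: stock 135.1000 → up 178.3320 (V=83.0820), down 94.5700 (V=4.7218). Price 58.8476; hedge Δ=0.9355, bond B=-67.5399.
  t=1,j=1: stock 254.7600 → up 336.2832 (V=241.0332), down 178.3320 (V=83.0820). Price 177.9455; hedge Δ=1.0000, bond B=-76.8145.
  t=0,j=0: stock 193.0000 → up 254.7600 (V=177.9455), down 135.1000 (V=58.8476). Price 131.1113; hedge Δ=0.9953, bond B=-60.9821.
Root portfolio cost Δ·193+B reproduces V0=131.1113.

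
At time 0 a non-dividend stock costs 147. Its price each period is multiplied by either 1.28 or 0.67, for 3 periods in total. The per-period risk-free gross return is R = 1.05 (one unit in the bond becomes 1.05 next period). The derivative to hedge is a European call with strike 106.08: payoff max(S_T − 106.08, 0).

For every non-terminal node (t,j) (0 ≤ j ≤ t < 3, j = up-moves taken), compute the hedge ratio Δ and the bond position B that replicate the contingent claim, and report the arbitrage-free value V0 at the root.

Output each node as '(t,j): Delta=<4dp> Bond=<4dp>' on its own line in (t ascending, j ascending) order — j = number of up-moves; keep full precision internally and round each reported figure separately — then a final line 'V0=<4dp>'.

(0,0): Delta=0.8394 Bond=-60.2028
(1,0): Delta=0.5460 Bond=-34.3112
(1,1): Delta=0.9324 Bond=-80.7062
(2,0): Delta=0.0000 Bond=0.0000
(2,1): Delta=0.7189 Bond=-57.8324
(2,2): Delta=1.0000 Bond=-101.0286
V0=63.1898

Under the risk-neutral measure, an up-move has probability p* = (R−d)/(u−d) = 0.6230 and values discount at R = 1.05.
Payoff layer (t=3): V(3,0)=0.0000, V(3,1)=0.0000, V(3,2)=55.2860, V(3,3)=202.2013
Node (2,0) S=65.9883: V=(p*·0.0000+(1−p*)·0.0000)/1.05=0.0000; Δ=(0.0000−0.0000)/(84.4650−44.2122)=0.0000; B=V−Δ·S=0.0000
Node (2,1) S=126.0672: V=(p*·55.2860+(1−p*)·0.0000)/1.05=32.8004; Δ=(55.2860−0.0000)/(161.3660−84.4650)=0.7189; B=V−Δ·S=-57.8324
Node (2,2) S=240.8448: V=(p*·202.2013+(1−p*)·55.2860)/1.05=139.8162; Δ=(202.2013−55.2860)/(308.2813−161.3660)=1.0000; B=V−Δ·S=-101.0286
Node (1,0) S=98.4900: V=(p*·32.8004+(1−p*)·0.0000)/1.05=19.4601; Δ=(32.8004−0.0000)/(126.0672−65.9883)=0.5460; B=V−Δ·S=-34.3112
Node (1,1) S=188.1600: V=(p*·139.8162+(1−p*)·32.8004)/1.05=94.7295; Δ=(139.8162−32.8004)/(240.8448−126.0672)=0.9324; B=V−Δ·S=-80.7062
Node (0,0) S=147.0000: V=(p*·94.7295+(1−p*)·19.4601)/1.05=63.1898; Δ=(94.7295−19.4601)/(188.1600−98.4900)=0.8394; B=V−Δ·S=-60.2028
Each (Δ,B) replicates both successor values, so the strategy is self-financing and V0 is arbitrage-free.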